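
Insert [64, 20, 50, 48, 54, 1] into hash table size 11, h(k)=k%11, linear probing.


Insert 64: h=9 -> slot 9
Insert 20: h=9, 1 probes -> slot 10
Insert 50: h=6 -> slot 6
Insert 48: h=4 -> slot 4
Insert 54: h=10, 1 probes -> slot 0
Insert 1: h=1 -> slot 1

Table: [54, 1, None, None, 48, None, 50, None, None, 64, 20]


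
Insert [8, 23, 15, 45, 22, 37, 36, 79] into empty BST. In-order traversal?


Insert 8: root
Insert 23: R from 8
Insert 15: R from 8 -> L from 23
Insert 45: R from 8 -> R from 23
Insert 22: R from 8 -> L from 23 -> R from 15
Insert 37: R from 8 -> R from 23 -> L from 45
Insert 36: R from 8 -> R from 23 -> L from 45 -> L from 37
Insert 79: R from 8 -> R from 23 -> R from 45

In-order: [8, 15, 22, 23, 36, 37, 45, 79]


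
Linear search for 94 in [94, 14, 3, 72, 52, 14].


i=0: 94==94 found!

Found at 0, 1 comps


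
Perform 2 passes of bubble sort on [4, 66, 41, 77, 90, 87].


Initial: [4, 66, 41, 77, 90, 87]
Pass 1: [4, 41, 66, 77, 87, 90] (2 swaps)
Pass 2: [4, 41, 66, 77, 87, 90] (0 swaps)

After 2 passes: [4, 41, 66, 77, 87, 90]


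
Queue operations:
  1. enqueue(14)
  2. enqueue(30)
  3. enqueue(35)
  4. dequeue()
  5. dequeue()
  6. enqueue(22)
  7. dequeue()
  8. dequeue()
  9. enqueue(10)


enqueue(14) -> [14]
enqueue(30) -> [14, 30]
enqueue(35) -> [14, 30, 35]
dequeue()->14, [30, 35]
dequeue()->30, [35]
enqueue(22) -> [35, 22]
dequeue()->35, [22]
dequeue()->22, []
enqueue(10) -> [10]

Final queue: [10]


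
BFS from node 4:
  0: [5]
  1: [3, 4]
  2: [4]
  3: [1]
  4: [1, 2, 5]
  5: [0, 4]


Visit 4, enqueue [1, 2, 5]
Visit 1, enqueue [3]
Visit 2, enqueue []
Visit 5, enqueue [0]
Visit 3, enqueue []
Visit 0, enqueue []

BFS order: [4, 1, 2, 5, 3, 0]


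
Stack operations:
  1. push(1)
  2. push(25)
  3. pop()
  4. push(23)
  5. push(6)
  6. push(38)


push(1) -> [1]
push(25) -> [1, 25]
pop()->25, [1]
push(23) -> [1, 23]
push(6) -> [1, 23, 6]
push(38) -> [1, 23, 6, 38]

Final stack: [1, 23, 6, 38]


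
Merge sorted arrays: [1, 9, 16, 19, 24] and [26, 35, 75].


Take 1 from A
Take 9 from A
Take 16 from A
Take 19 from A
Take 24 from A

Merged: [1, 9, 16, 19, 24, 26, 35, 75]


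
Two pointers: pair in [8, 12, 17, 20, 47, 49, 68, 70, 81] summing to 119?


lo=0(8)+hi=8(81)=89
lo=1(12)+hi=8(81)=93
lo=2(17)+hi=8(81)=98
lo=3(20)+hi=8(81)=101
lo=4(47)+hi=8(81)=128
lo=4(47)+hi=7(70)=117
lo=5(49)+hi=7(70)=119

Yes: 49+70=119


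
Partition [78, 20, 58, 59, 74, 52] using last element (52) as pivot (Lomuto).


Pivot: 52
  20 <= 52: swap -> [20, 78, 58, 59, 74, 52]
Place pivot at 1: [20, 52, 58, 59, 74, 78]

Partitioned: [20, 52, 58, 59, 74, 78]


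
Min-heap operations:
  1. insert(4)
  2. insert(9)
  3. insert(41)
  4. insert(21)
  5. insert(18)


insert(4) -> [4]
insert(9) -> [4, 9]
insert(41) -> [4, 9, 41]
insert(21) -> [4, 9, 41, 21]
insert(18) -> [4, 9, 41, 21, 18]

Final heap: [4, 9, 41, 21, 18]


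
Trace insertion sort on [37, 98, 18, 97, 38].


Initial: [37, 98, 18, 97, 38]
Insert 98: [37, 98, 18, 97, 38]
Insert 18: [18, 37, 98, 97, 38]
Insert 97: [18, 37, 97, 98, 38]
Insert 38: [18, 37, 38, 97, 98]

Sorted: [18, 37, 38, 97, 98]


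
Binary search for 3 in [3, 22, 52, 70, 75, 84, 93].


Step 1: lo=0, hi=6, mid=3, val=70
Step 2: lo=0, hi=2, mid=1, val=22
Step 3: lo=0, hi=0, mid=0, val=3

Found at index 0


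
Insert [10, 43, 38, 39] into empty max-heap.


Insert 10: [10]
Insert 43: [43, 10]
Insert 38: [43, 10, 38]
Insert 39: [43, 39, 38, 10]

Final heap: [43, 39, 38, 10]


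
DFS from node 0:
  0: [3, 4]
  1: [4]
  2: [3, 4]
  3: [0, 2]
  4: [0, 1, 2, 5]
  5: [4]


Visit 0, push [4, 3]
Visit 3, push [2]
Visit 2, push [4]
Visit 4, push [5, 1]
Visit 1, push []
Visit 5, push []

DFS order: [0, 3, 2, 4, 1, 5]


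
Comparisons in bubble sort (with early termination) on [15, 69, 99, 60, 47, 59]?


Algorithm: bubble sort (with early termination)
Input: [15, 69, 99, 60, 47, 59]
Sorted: [15, 47, 59, 60, 69, 99]

14


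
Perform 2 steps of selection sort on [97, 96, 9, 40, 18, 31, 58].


Initial: [97, 96, 9, 40, 18, 31, 58]
Step 1: min=9 at 2
  Swap: [9, 96, 97, 40, 18, 31, 58]
Step 2: min=18 at 4
  Swap: [9, 18, 97, 40, 96, 31, 58]

After 2 steps: [9, 18, 97, 40, 96, 31, 58]


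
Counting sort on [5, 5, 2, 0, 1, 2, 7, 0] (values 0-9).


Input: [5, 5, 2, 0, 1, 2, 7, 0]
Counts: [2, 1, 2, 0, 0, 2, 0, 1, 0, 0]

Sorted: [0, 0, 1, 2, 2, 5, 5, 7]


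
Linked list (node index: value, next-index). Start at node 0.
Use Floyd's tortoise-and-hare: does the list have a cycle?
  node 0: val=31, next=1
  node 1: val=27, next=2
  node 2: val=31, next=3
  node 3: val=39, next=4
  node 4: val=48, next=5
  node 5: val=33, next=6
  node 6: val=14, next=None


Floyd's tortoise (slow, +1) and hare (fast, +2):
  init: slow=0, fast=0
  step 1: slow=1, fast=2
  step 2: slow=2, fast=4
  step 3: slow=3, fast=6
  step 4: fast -> None, no cycle

Cycle: no


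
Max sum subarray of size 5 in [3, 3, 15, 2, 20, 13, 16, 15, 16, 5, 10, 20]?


[0:5]: 43
[1:6]: 53
[2:7]: 66
[3:8]: 66
[4:9]: 80
[5:10]: 65
[6:11]: 62
[7:12]: 66

Max: 80 at [4:9]


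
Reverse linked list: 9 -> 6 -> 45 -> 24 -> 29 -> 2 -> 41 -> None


Step 1: curr=9, set curr.next=prev(None) | reversed so far: 9
Step 2: curr=6, set curr.next=prev(9) | reversed so far: 6 -> 9
Step 3: curr=45, set curr.next=prev(6) | reversed so far: 45 -> 6 -> 9
Step 4: curr=24, set curr.next=prev(45) | reversed so far: 24 -> 45 -> 6 -> 9
Step 5: curr=29, set curr.next=prev(24) | reversed so far: 29 -> 24 -> 45 -> 6 -> 9
Step 6: curr=2, set curr.next=prev(29) | reversed so far: 2 -> 29 -> 24 -> 45 -> 6 -> 9
Step 7: curr=41, set curr.next=prev(2) | reversed so far: 41 -> 2 -> 29 -> 24 -> 45 -> 6 -> 9

41 -> 2 -> 29 -> 24 -> 45 -> 6 -> 9 -> None


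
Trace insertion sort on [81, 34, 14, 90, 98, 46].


Initial: [81, 34, 14, 90, 98, 46]
Insert 34: [34, 81, 14, 90, 98, 46]
Insert 14: [14, 34, 81, 90, 98, 46]
Insert 90: [14, 34, 81, 90, 98, 46]
Insert 98: [14, 34, 81, 90, 98, 46]
Insert 46: [14, 34, 46, 81, 90, 98]

Sorted: [14, 34, 46, 81, 90, 98]


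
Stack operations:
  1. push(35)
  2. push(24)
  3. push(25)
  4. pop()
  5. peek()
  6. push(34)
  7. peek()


push(35) -> [35]
push(24) -> [35, 24]
push(25) -> [35, 24, 25]
pop()->25, [35, 24]
peek()->24
push(34) -> [35, 24, 34]
peek()->34

Final stack: [35, 24, 34]


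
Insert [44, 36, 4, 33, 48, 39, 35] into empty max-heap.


Insert 44: [44]
Insert 36: [44, 36]
Insert 4: [44, 36, 4]
Insert 33: [44, 36, 4, 33]
Insert 48: [48, 44, 4, 33, 36]
Insert 39: [48, 44, 39, 33, 36, 4]
Insert 35: [48, 44, 39, 33, 36, 4, 35]

Final heap: [48, 44, 39, 33, 36, 4, 35]


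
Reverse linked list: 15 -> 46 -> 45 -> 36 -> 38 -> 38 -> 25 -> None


Step 1: curr=15, set curr.next=prev(None) | reversed so far: 15
Step 2: curr=46, set curr.next=prev(15) | reversed so far: 46 -> 15
Step 3: curr=45, set curr.next=prev(46) | reversed so far: 45 -> 46 -> 15
Step 4: curr=36, set curr.next=prev(45) | reversed so far: 36 -> 45 -> 46 -> 15
Step 5: curr=38, set curr.next=prev(36) | reversed so far: 38 -> 36 -> 45 -> 46 -> 15
Step 6: curr=38, set curr.next=prev(38) | reversed so far: 38 -> 38 -> 36 -> 45 -> 46 -> 15
Step 7: curr=25, set curr.next=prev(38) | reversed so far: 25 -> 38 -> 38 -> 36 -> 45 -> 46 -> 15

25 -> 38 -> 38 -> 36 -> 45 -> 46 -> 15 -> None


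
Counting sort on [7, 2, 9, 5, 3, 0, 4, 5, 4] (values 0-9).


Input: [7, 2, 9, 5, 3, 0, 4, 5, 4]
Counts: [1, 0, 1, 1, 2, 2, 0, 1, 0, 1]

Sorted: [0, 2, 3, 4, 4, 5, 5, 7, 9]


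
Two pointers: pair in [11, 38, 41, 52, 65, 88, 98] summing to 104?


lo=0(11)+hi=6(98)=109
lo=0(11)+hi=5(88)=99
lo=1(38)+hi=5(88)=126
lo=1(38)+hi=4(65)=103
lo=2(41)+hi=4(65)=106
lo=2(41)+hi=3(52)=93

No pair found


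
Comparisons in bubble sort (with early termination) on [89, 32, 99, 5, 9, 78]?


Algorithm: bubble sort (with early termination)
Input: [89, 32, 99, 5, 9, 78]
Sorted: [5, 9, 32, 78, 89, 99]

14


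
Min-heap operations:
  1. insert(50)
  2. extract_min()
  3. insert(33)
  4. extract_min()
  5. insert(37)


insert(50) -> [50]
extract_min()->50, []
insert(33) -> [33]
extract_min()->33, []
insert(37) -> [37]

Final heap: [37]


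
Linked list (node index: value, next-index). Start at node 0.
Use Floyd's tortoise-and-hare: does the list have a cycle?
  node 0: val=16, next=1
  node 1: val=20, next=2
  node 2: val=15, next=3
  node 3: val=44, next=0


Floyd's tortoise (slow, +1) and hare (fast, +2):
  init: slow=0, fast=0
  step 1: slow=1, fast=2
  step 2: slow=2, fast=0
  step 3: slow=3, fast=2
  step 4: slow=0, fast=0
  slow == fast at node 0: cycle detected

Cycle: yes


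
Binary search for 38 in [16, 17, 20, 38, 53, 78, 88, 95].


Step 1: lo=0, hi=7, mid=3, val=38

Found at index 3


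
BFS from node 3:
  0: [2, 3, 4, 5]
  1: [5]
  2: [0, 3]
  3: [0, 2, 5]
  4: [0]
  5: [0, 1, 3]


Visit 3, enqueue [0, 2, 5]
Visit 0, enqueue [4]
Visit 2, enqueue []
Visit 5, enqueue [1]
Visit 4, enqueue []
Visit 1, enqueue []

BFS order: [3, 0, 2, 5, 4, 1]


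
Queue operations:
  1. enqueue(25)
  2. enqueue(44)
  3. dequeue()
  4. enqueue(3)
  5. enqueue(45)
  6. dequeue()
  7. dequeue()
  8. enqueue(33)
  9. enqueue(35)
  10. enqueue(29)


enqueue(25) -> [25]
enqueue(44) -> [25, 44]
dequeue()->25, [44]
enqueue(3) -> [44, 3]
enqueue(45) -> [44, 3, 45]
dequeue()->44, [3, 45]
dequeue()->3, [45]
enqueue(33) -> [45, 33]
enqueue(35) -> [45, 33, 35]
enqueue(29) -> [45, 33, 35, 29]

Final queue: [45, 33, 35, 29]


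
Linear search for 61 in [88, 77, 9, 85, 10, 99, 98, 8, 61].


i=0: 88!=61
i=1: 77!=61
i=2: 9!=61
i=3: 85!=61
i=4: 10!=61
i=5: 99!=61
i=6: 98!=61
i=7: 8!=61
i=8: 61==61 found!

Found at 8, 9 comps


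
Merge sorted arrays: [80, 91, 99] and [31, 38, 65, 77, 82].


Take 31 from B
Take 38 from B
Take 65 from B
Take 77 from B
Take 80 from A
Take 82 from B

Merged: [31, 38, 65, 77, 80, 82, 91, 99]


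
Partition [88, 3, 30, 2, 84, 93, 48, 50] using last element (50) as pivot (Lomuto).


Pivot: 50
  3 <= 50: swap -> [3, 88, 30, 2, 84, 93, 48, 50]
  30 <= 50: swap -> [3, 30, 88, 2, 84, 93, 48, 50]
  2 <= 50: swap -> [3, 30, 2, 88, 84, 93, 48, 50]
  48 <= 50: swap -> [3, 30, 2, 48, 84, 93, 88, 50]
Place pivot at 4: [3, 30, 2, 48, 50, 93, 88, 84]

Partitioned: [3, 30, 2, 48, 50, 93, 88, 84]


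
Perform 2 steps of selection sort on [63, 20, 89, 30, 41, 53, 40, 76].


Initial: [63, 20, 89, 30, 41, 53, 40, 76]
Step 1: min=20 at 1
  Swap: [20, 63, 89, 30, 41, 53, 40, 76]
Step 2: min=30 at 3
  Swap: [20, 30, 89, 63, 41, 53, 40, 76]

After 2 steps: [20, 30, 89, 63, 41, 53, 40, 76]


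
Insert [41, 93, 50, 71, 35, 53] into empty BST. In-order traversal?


Insert 41: root
Insert 93: R from 41
Insert 50: R from 41 -> L from 93
Insert 71: R from 41 -> L from 93 -> R from 50
Insert 35: L from 41
Insert 53: R from 41 -> L from 93 -> R from 50 -> L from 71

In-order: [35, 41, 50, 53, 71, 93]


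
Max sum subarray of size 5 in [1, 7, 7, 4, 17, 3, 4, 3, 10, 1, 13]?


[0:5]: 36
[1:6]: 38
[2:7]: 35
[3:8]: 31
[4:9]: 37
[5:10]: 21
[6:11]: 31

Max: 38 at [1:6]


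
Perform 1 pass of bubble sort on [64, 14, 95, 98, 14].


Initial: [64, 14, 95, 98, 14]
Pass 1: [14, 64, 95, 14, 98] (2 swaps)

After 1 pass: [14, 64, 95, 14, 98]


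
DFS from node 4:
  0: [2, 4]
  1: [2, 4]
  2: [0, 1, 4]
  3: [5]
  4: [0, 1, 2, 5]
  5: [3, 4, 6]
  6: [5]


Visit 4, push [5, 2, 1, 0]
Visit 0, push [2]
Visit 2, push [1]
Visit 1, push []
Visit 5, push [6, 3]
Visit 3, push []
Visit 6, push []

DFS order: [4, 0, 2, 1, 5, 3, 6]


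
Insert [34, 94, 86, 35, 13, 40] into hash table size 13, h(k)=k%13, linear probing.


Insert 34: h=8 -> slot 8
Insert 94: h=3 -> slot 3
Insert 86: h=8, 1 probes -> slot 9
Insert 35: h=9, 1 probes -> slot 10
Insert 13: h=0 -> slot 0
Insert 40: h=1 -> slot 1

Table: [13, 40, None, 94, None, None, None, None, 34, 86, 35, None, None]


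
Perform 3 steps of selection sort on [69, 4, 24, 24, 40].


Initial: [69, 4, 24, 24, 40]
Step 1: min=4 at 1
  Swap: [4, 69, 24, 24, 40]
Step 2: min=24 at 2
  Swap: [4, 24, 69, 24, 40]
Step 3: min=24 at 3
  Swap: [4, 24, 24, 69, 40]

After 3 steps: [4, 24, 24, 69, 40]


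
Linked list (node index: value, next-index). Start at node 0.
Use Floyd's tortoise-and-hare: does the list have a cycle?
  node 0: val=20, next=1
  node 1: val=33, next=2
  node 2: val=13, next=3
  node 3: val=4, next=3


Floyd's tortoise (slow, +1) and hare (fast, +2):
  init: slow=0, fast=0
  step 1: slow=1, fast=2
  step 2: slow=2, fast=3
  step 3: slow=3, fast=3
  slow == fast at node 3: cycle detected

Cycle: yes


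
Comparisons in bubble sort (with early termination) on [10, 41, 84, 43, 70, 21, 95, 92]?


Algorithm: bubble sort (with early termination)
Input: [10, 41, 84, 43, 70, 21, 95, 92]
Sorted: [10, 21, 41, 43, 70, 84, 92, 95]

25


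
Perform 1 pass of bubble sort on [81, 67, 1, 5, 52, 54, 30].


Initial: [81, 67, 1, 5, 52, 54, 30]
Pass 1: [67, 1, 5, 52, 54, 30, 81] (6 swaps)

After 1 pass: [67, 1, 5, 52, 54, 30, 81]


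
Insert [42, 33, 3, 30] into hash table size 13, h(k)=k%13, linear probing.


Insert 42: h=3 -> slot 3
Insert 33: h=7 -> slot 7
Insert 3: h=3, 1 probes -> slot 4
Insert 30: h=4, 1 probes -> slot 5

Table: [None, None, None, 42, 3, 30, None, 33, None, None, None, None, None]


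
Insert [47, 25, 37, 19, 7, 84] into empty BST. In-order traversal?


Insert 47: root
Insert 25: L from 47
Insert 37: L from 47 -> R from 25
Insert 19: L from 47 -> L from 25
Insert 7: L from 47 -> L from 25 -> L from 19
Insert 84: R from 47

In-order: [7, 19, 25, 37, 47, 84]


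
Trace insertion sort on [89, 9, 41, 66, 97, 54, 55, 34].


Initial: [89, 9, 41, 66, 97, 54, 55, 34]
Insert 9: [9, 89, 41, 66, 97, 54, 55, 34]
Insert 41: [9, 41, 89, 66, 97, 54, 55, 34]
Insert 66: [9, 41, 66, 89, 97, 54, 55, 34]
Insert 97: [9, 41, 66, 89, 97, 54, 55, 34]
Insert 54: [9, 41, 54, 66, 89, 97, 55, 34]
Insert 55: [9, 41, 54, 55, 66, 89, 97, 34]
Insert 34: [9, 34, 41, 54, 55, 66, 89, 97]

Sorted: [9, 34, 41, 54, 55, 66, 89, 97]


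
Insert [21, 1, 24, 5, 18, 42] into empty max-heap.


Insert 21: [21]
Insert 1: [21, 1]
Insert 24: [24, 1, 21]
Insert 5: [24, 5, 21, 1]
Insert 18: [24, 18, 21, 1, 5]
Insert 42: [42, 18, 24, 1, 5, 21]

Final heap: [42, 18, 24, 1, 5, 21]


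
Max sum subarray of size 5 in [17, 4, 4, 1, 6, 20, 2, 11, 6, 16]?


[0:5]: 32
[1:6]: 35
[2:7]: 33
[3:8]: 40
[4:9]: 45
[5:10]: 55

Max: 55 at [5:10]


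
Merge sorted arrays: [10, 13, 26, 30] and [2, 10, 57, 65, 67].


Take 2 from B
Take 10 from A
Take 10 from B
Take 13 from A
Take 26 from A
Take 30 from A

Merged: [2, 10, 10, 13, 26, 30, 57, 65, 67]


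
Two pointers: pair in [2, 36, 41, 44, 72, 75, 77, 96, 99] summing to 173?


lo=0(2)+hi=8(99)=101
lo=1(36)+hi=8(99)=135
lo=2(41)+hi=8(99)=140
lo=3(44)+hi=8(99)=143
lo=4(72)+hi=8(99)=171
lo=5(75)+hi=8(99)=174
lo=5(75)+hi=7(96)=171
lo=6(77)+hi=7(96)=173

Yes: 77+96=173


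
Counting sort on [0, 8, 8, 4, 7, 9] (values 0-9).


Input: [0, 8, 8, 4, 7, 9]
Counts: [1, 0, 0, 0, 1, 0, 0, 1, 2, 1]

Sorted: [0, 4, 7, 8, 8, 9]


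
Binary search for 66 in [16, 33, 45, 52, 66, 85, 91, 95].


Step 1: lo=0, hi=7, mid=3, val=52
Step 2: lo=4, hi=7, mid=5, val=85
Step 3: lo=4, hi=4, mid=4, val=66

Found at index 4


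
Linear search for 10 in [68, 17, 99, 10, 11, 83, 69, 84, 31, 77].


i=0: 68!=10
i=1: 17!=10
i=2: 99!=10
i=3: 10==10 found!

Found at 3, 4 comps


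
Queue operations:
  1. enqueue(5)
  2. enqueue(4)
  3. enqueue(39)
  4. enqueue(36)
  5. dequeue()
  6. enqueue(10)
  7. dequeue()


enqueue(5) -> [5]
enqueue(4) -> [5, 4]
enqueue(39) -> [5, 4, 39]
enqueue(36) -> [5, 4, 39, 36]
dequeue()->5, [4, 39, 36]
enqueue(10) -> [4, 39, 36, 10]
dequeue()->4, [39, 36, 10]

Final queue: [39, 36, 10]


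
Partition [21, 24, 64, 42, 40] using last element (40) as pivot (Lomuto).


Pivot: 40
  21 <= 40: advance i (no swap)
  24 <= 40: advance i (no swap)
Place pivot at 2: [21, 24, 40, 42, 64]

Partitioned: [21, 24, 40, 42, 64]


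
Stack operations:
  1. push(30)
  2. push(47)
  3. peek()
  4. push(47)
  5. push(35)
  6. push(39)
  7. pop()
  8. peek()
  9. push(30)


push(30) -> [30]
push(47) -> [30, 47]
peek()->47
push(47) -> [30, 47, 47]
push(35) -> [30, 47, 47, 35]
push(39) -> [30, 47, 47, 35, 39]
pop()->39, [30, 47, 47, 35]
peek()->35
push(30) -> [30, 47, 47, 35, 30]

Final stack: [30, 47, 47, 35, 30]


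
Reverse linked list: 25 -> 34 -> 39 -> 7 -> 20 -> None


Step 1: curr=25, set curr.next=prev(None) | reversed so far: 25
Step 2: curr=34, set curr.next=prev(25) | reversed so far: 34 -> 25
Step 3: curr=39, set curr.next=prev(34) | reversed so far: 39 -> 34 -> 25
Step 4: curr=7, set curr.next=prev(39) | reversed so far: 7 -> 39 -> 34 -> 25
Step 5: curr=20, set curr.next=prev(7) | reversed so far: 20 -> 7 -> 39 -> 34 -> 25

20 -> 7 -> 39 -> 34 -> 25 -> None


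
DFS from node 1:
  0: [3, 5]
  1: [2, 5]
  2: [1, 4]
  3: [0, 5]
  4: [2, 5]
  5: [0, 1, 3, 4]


Visit 1, push [5, 2]
Visit 2, push [4]
Visit 4, push [5]
Visit 5, push [3, 0]
Visit 0, push [3]
Visit 3, push []

DFS order: [1, 2, 4, 5, 0, 3]


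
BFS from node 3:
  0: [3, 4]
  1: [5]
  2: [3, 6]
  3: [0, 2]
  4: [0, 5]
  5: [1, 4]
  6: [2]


Visit 3, enqueue [0, 2]
Visit 0, enqueue [4]
Visit 2, enqueue [6]
Visit 4, enqueue [5]
Visit 6, enqueue []
Visit 5, enqueue [1]
Visit 1, enqueue []

BFS order: [3, 0, 2, 4, 6, 5, 1]


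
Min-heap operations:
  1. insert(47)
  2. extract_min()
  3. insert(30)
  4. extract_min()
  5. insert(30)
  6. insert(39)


insert(47) -> [47]
extract_min()->47, []
insert(30) -> [30]
extract_min()->30, []
insert(30) -> [30]
insert(39) -> [30, 39]

Final heap: [30, 39]


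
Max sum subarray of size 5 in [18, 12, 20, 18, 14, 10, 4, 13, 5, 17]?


[0:5]: 82
[1:6]: 74
[2:7]: 66
[3:8]: 59
[4:9]: 46
[5:10]: 49

Max: 82 at [0:5]


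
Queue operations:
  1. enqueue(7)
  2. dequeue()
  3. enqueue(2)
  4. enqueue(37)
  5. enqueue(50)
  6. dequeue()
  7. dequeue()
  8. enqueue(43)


enqueue(7) -> [7]
dequeue()->7, []
enqueue(2) -> [2]
enqueue(37) -> [2, 37]
enqueue(50) -> [2, 37, 50]
dequeue()->2, [37, 50]
dequeue()->37, [50]
enqueue(43) -> [50, 43]

Final queue: [50, 43]


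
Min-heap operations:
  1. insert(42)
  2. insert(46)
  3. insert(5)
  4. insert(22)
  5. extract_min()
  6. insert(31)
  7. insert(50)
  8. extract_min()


insert(42) -> [42]
insert(46) -> [42, 46]
insert(5) -> [5, 46, 42]
insert(22) -> [5, 22, 42, 46]
extract_min()->5, [22, 46, 42]
insert(31) -> [22, 31, 42, 46]
insert(50) -> [22, 31, 42, 46, 50]
extract_min()->22, [31, 46, 42, 50]

Final heap: [31, 46, 42, 50]


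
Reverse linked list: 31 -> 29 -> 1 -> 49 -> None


Step 1: curr=31, set curr.next=prev(None) | reversed so far: 31
Step 2: curr=29, set curr.next=prev(31) | reversed so far: 29 -> 31
Step 3: curr=1, set curr.next=prev(29) | reversed so far: 1 -> 29 -> 31
Step 4: curr=49, set curr.next=prev(1) | reversed so far: 49 -> 1 -> 29 -> 31

49 -> 1 -> 29 -> 31 -> None


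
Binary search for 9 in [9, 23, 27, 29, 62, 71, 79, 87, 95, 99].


Step 1: lo=0, hi=9, mid=4, val=62
Step 2: lo=0, hi=3, mid=1, val=23
Step 3: lo=0, hi=0, mid=0, val=9

Found at index 0


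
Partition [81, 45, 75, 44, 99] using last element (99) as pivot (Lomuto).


Pivot: 99
  81 <= 99: advance i (no swap)
  45 <= 99: advance i (no swap)
  75 <= 99: advance i (no swap)
  44 <= 99: advance i (no swap)
Place pivot at 4: [81, 45, 75, 44, 99]

Partitioned: [81, 45, 75, 44, 99]


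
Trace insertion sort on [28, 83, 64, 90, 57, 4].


Initial: [28, 83, 64, 90, 57, 4]
Insert 83: [28, 83, 64, 90, 57, 4]
Insert 64: [28, 64, 83, 90, 57, 4]
Insert 90: [28, 64, 83, 90, 57, 4]
Insert 57: [28, 57, 64, 83, 90, 4]
Insert 4: [4, 28, 57, 64, 83, 90]

Sorted: [4, 28, 57, 64, 83, 90]


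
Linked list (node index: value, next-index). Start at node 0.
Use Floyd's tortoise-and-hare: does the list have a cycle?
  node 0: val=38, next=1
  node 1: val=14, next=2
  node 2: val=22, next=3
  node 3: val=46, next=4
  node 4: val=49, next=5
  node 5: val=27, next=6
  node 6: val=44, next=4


Floyd's tortoise (slow, +1) and hare (fast, +2):
  init: slow=0, fast=0
  step 1: slow=1, fast=2
  step 2: slow=2, fast=4
  step 3: slow=3, fast=6
  step 4: slow=4, fast=5
  step 5: slow=5, fast=4
  step 6: slow=6, fast=6
  slow == fast at node 6: cycle detected

Cycle: yes


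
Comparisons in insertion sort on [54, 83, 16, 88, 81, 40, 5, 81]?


Algorithm: insertion sort
Input: [54, 83, 16, 88, 81, 40, 5, 81]
Sorted: [5, 16, 40, 54, 81, 81, 83, 88]

21


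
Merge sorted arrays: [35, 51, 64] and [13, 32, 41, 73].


Take 13 from B
Take 32 from B
Take 35 from A
Take 41 from B
Take 51 from A
Take 64 from A

Merged: [13, 32, 35, 41, 51, 64, 73]


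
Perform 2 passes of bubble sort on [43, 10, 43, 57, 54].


Initial: [43, 10, 43, 57, 54]
Pass 1: [10, 43, 43, 54, 57] (2 swaps)
Pass 2: [10, 43, 43, 54, 57] (0 swaps)

After 2 passes: [10, 43, 43, 54, 57]


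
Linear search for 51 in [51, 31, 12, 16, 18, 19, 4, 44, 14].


i=0: 51==51 found!

Found at 0, 1 comps


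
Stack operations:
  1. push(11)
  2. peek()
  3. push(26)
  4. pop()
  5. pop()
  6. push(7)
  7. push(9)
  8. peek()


push(11) -> [11]
peek()->11
push(26) -> [11, 26]
pop()->26, [11]
pop()->11, []
push(7) -> [7]
push(9) -> [7, 9]
peek()->9

Final stack: [7, 9]


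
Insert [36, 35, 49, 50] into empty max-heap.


Insert 36: [36]
Insert 35: [36, 35]
Insert 49: [49, 35, 36]
Insert 50: [50, 49, 36, 35]

Final heap: [50, 49, 36, 35]


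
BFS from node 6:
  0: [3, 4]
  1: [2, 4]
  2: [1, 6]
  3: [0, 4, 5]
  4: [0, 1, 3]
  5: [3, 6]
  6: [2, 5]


Visit 6, enqueue [2, 5]
Visit 2, enqueue [1]
Visit 5, enqueue [3]
Visit 1, enqueue [4]
Visit 3, enqueue [0]
Visit 4, enqueue []
Visit 0, enqueue []

BFS order: [6, 2, 5, 1, 3, 4, 0]


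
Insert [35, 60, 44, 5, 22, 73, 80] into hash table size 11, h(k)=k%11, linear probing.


Insert 35: h=2 -> slot 2
Insert 60: h=5 -> slot 5
Insert 44: h=0 -> slot 0
Insert 5: h=5, 1 probes -> slot 6
Insert 22: h=0, 1 probes -> slot 1
Insert 73: h=7 -> slot 7
Insert 80: h=3 -> slot 3

Table: [44, 22, 35, 80, None, 60, 5, 73, None, None, None]


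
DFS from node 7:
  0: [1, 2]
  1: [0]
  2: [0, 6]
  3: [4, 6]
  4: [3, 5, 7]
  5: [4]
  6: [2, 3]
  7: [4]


Visit 7, push [4]
Visit 4, push [5, 3]
Visit 3, push [6]
Visit 6, push [2]
Visit 2, push [0]
Visit 0, push [1]
Visit 1, push []
Visit 5, push []

DFS order: [7, 4, 3, 6, 2, 0, 1, 5]


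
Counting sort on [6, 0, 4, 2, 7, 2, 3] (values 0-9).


Input: [6, 0, 4, 2, 7, 2, 3]
Counts: [1, 0, 2, 1, 1, 0, 1, 1, 0, 0]

Sorted: [0, 2, 2, 3, 4, 6, 7]


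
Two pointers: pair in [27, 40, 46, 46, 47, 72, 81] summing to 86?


lo=0(27)+hi=6(81)=108
lo=0(27)+hi=5(72)=99
lo=0(27)+hi=4(47)=74
lo=1(40)+hi=4(47)=87
lo=1(40)+hi=3(46)=86

Yes: 40+46=86


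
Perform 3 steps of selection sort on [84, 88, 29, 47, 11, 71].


Initial: [84, 88, 29, 47, 11, 71]
Step 1: min=11 at 4
  Swap: [11, 88, 29, 47, 84, 71]
Step 2: min=29 at 2
  Swap: [11, 29, 88, 47, 84, 71]
Step 3: min=47 at 3
  Swap: [11, 29, 47, 88, 84, 71]

After 3 steps: [11, 29, 47, 88, 84, 71]


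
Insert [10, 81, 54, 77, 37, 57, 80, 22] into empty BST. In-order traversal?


Insert 10: root
Insert 81: R from 10
Insert 54: R from 10 -> L from 81
Insert 77: R from 10 -> L from 81 -> R from 54
Insert 37: R from 10 -> L from 81 -> L from 54
Insert 57: R from 10 -> L from 81 -> R from 54 -> L from 77
Insert 80: R from 10 -> L from 81 -> R from 54 -> R from 77
Insert 22: R from 10 -> L from 81 -> L from 54 -> L from 37

In-order: [10, 22, 37, 54, 57, 77, 80, 81]


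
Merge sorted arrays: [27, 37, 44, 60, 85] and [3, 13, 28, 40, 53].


Take 3 from B
Take 13 from B
Take 27 from A
Take 28 from B
Take 37 from A
Take 40 from B
Take 44 from A
Take 53 from B

Merged: [3, 13, 27, 28, 37, 40, 44, 53, 60, 85]


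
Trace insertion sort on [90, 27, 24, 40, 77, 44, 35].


Initial: [90, 27, 24, 40, 77, 44, 35]
Insert 27: [27, 90, 24, 40, 77, 44, 35]
Insert 24: [24, 27, 90, 40, 77, 44, 35]
Insert 40: [24, 27, 40, 90, 77, 44, 35]
Insert 77: [24, 27, 40, 77, 90, 44, 35]
Insert 44: [24, 27, 40, 44, 77, 90, 35]
Insert 35: [24, 27, 35, 40, 44, 77, 90]

Sorted: [24, 27, 35, 40, 44, 77, 90]


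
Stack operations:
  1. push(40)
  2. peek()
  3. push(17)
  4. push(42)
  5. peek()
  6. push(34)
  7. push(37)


push(40) -> [40]
peek()->40
push(17) -> [40, 17]
push(42) -> [40, 17, 42]
peek()->42
push(34) -> [40, 17, 42, 34]
push(37) -> [40, 17, 42, 34, 37]

Final stack: [40, 17, 42, 34, 37]


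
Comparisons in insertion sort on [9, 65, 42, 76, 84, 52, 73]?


Algorithm: insertion sort
Input: [9, 65, 42, 76, 84, 52, 73]
Sorted: [9, 42, 52, 65, 73, 76, 84]

12


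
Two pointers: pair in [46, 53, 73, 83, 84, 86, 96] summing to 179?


lo=0(46)+hi=6(96)=142
lo=1(53)+hi=6(96)=149
lo=2(73)+hi=6(96)=169
lo=3(83)+hi=6(96)=179

Yes: 83+96=179


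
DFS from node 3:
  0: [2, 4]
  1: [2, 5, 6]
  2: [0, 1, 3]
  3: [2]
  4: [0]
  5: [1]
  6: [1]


Visit 3, push [2]
Visit 2, push [1, 0]
Visit 0, push [4]
Visit 4, push []
Visit 1, push [6, 5]
Visit 5, push []
Visit 6, push []

DFS order: [3, 2, 0, 4, 1, 5, 6]


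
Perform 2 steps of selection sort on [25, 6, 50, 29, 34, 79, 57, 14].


Initial: [25, 6, 50, 29, 34, 79, 57, 14]
Step 1: min=6 at 1
  Swap: [6, 25, 50, 29, 34, 79, 57, 14]
Step 2: min=14 at 7
  Swap: [6, 14, 50, 29, 34, 79, 57, 25]

After 2 steps: [6, 14, 50, 29, 34, 79, 57, 25]


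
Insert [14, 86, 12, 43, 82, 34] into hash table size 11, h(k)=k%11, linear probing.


Insert 14: h=3 -> slot 3
Insert 86: h=9 -> slot 9
Insert 12: h=1 -> slot 1
Insert 43: h=10 -> slot 10
Insert 82: h=5 -> slot 5
Insert 34: h=1, 1 probes -> slot 2

Table: [None, 12, 34, 14, None, 82, None, None, None, 86, 43]


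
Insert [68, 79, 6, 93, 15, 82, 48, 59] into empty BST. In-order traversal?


Insert 68: root
Insert 79: R from 68
Insert 6: L from 68
Insert 93: R from 68 -> R from 79
Insert 15: L from 68 -> R from 6
Insert 82: R from 68 -> R from 79 -> L from 93
Insert 48: L from 68 -> R from 6 -> R from 15
Insert 59: L from 68 -> R from 6 -> R from 15 -> R from 48

In-order: [6, 15, 48, 59, 68, 79, 82, 93]


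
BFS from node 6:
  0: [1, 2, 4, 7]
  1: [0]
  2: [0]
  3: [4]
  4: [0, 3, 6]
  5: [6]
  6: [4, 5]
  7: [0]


Visit 6, enqueue [4, 5]
Visit 4, enqueue [0, 3]
Visit 5, enqueue []
Visit 0, enqueue [1, 2, 7]
Visit 3, enqueue []
Visit 1, enqueue []
Visit 2, enqueue []
Visit 7, enqueue []

BFS order: [6, 4, 5, 0, 3, 1, 2, 7]


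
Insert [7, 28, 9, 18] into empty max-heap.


Insert 7: [7]
Insert 28: [28, 7]
Insert 9: [28, 7, 9]
Insert 18: [28, 18, 9, 7]

Final heap: [28, 18, 9, 7]


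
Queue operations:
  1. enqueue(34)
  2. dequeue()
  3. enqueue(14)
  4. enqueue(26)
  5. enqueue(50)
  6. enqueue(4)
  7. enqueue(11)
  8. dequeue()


enqueue(34) -> [34]
dequeue()->34, []
enqueue(14) -> [14]
enqueue(26) -> [14, 26]
enqueue(50) -> [14, 26, 50]
enqueue(4) -> [14, 26, 50, 4]
enqueue(11) -> [14, 26, 50, 4, 11]
dequeue()->14, [26, 50, 4, 11]

Final queue: [26, 50, 4, 11]


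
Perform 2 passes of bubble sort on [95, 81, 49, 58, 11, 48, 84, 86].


Initial: [95, 81, 49, 58, 11, 48, 84, 86]
Pass 1: [81, 49, 58, 11, 48, 84, 86, 95] (7 swaps)
Pass 2: [49, 58, 11, 48, 81, 84, 86, 95] (4 swaps)

After 2 passes: [49, 58, 11, 48, 81, 84, 86, 95]


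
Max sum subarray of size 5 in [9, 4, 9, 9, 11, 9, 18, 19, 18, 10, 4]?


[0:5]: 42
[1:6]: 42
[2:7]: 56
[3:8]: 66
[4:9]: 75
[5:10]: 74
[6:11]: 69

Max: 75 at [4:9]


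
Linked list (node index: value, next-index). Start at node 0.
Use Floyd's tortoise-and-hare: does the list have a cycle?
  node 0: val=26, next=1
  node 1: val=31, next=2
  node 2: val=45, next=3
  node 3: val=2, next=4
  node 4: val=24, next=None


Floyd's tortoise (slow, +1) and hare (fast, +2):
  init: slow=0, fast=0
  step 1: slow=1, fast=2
  step 2: slow=2, fast=4
  step 3: fast -> None, no cycle

Cycle: no


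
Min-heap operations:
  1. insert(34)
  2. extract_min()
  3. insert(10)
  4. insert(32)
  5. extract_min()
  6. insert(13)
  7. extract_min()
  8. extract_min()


insert(34) -> [34]
extract_min()->34, []
insert(10) -> [10]
insert(32) -> [10, 32]
extract_min()->10, [32]
insert(13) -> [13, 32]
extract_min()->13, [32]
extract_min()->32, []

Final heap: []


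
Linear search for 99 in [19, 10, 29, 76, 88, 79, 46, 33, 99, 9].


i=0: 19!=99
i=1: 10!=99
i=2: 29!=99
i=3: 76!=99
i=4: 88!=99
i=5: 79!=99
i=6: 46!=99
i=7: 33!=99
i=8: 99==99 found!

Found at 8, 9 comps


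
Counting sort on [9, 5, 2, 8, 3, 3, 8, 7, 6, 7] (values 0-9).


Input: [9, 5, 2, 8, 3, 3, 8, 7, 6, 7]
Counts: [0, 0, 1, 2, 0, 1, 1, 2, 2, 1]

Sorted: [2, 3, 3, 5, 6, 7, 7, 8, 8, 9]


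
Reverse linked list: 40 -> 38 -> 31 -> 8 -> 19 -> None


Step 1: curr=40, set curr.next=prev(None) | reversed so far: 40
Step 2: curr=38, set curr.next=prev(40) | reversed so far: 38 -> 40
Step 3: curr=31, set curr.next=prev(38) | reversed so far: 31 -> 38 -> 40
Step 4: curr=8, set curr.next=prev(31) | reversed so far: 8 -> 31 -> 38 -> 40
Step 5: curr=19, set curr.next=prev(8) | reversed so far: 19 -> 8 -> 31 -> 38 -> 40

19 -> 8 -> 31 -> 38 -> 40 -> None


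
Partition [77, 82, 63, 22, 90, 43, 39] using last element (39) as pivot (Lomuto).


Pivot: 39
  22 <= 39: swap -> [22, 82, 63, 77, 90, 43, 39]
Place pivot at 1: [22, 39, 63, 77, 90, 43, 82]

Partitioned: [22, 39, 63, 77, 90, 43, 82]


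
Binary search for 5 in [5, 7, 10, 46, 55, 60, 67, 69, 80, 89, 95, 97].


Step 1: lo=0, hi=11, mid=5, val=60
Step 2: lo=0, hi=4, mid=2, val=10
Step 3: lo=0, hi=1, mid=0, val=5

Found at index 0


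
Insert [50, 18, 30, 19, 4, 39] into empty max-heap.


Insert 50: [50]
Insert 18: [50, 18]
Insert 30: [50, 18, 30]
Insert 19: [50, 19, 30, 18]
Insert 4: [50, 19, 30, 18, 4]
Insert 39: [50, 19, 39, 18, 4, 30]

Final heap: [50, 19, 39, 18, 4, 30]


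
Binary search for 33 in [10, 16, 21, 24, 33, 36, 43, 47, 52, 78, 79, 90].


Step 1: lo=0, hi=11, mid=5, val=36
Step 2: lo=0, hi=4, mid=2, val=21
Step 3: lo=3, hi=4, mid=3, val=24
Step 4: lo=4, hi=4, mid=4, val=33

Found at index 4


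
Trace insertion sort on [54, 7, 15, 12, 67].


Initial: [54, 7, 15, 12, 67]
Insert 7: [7, 54, 15, 12, 67]
Insert 15: [7, 15, 54, 12, 67]
Insert 12: [7, 12, 15, 54, 67]
Insert 67: [7, 12, 15, 54, 67]

Sorted: [7, 12, 15, 54, 67]


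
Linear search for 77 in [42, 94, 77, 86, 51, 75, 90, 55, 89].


i=0: 42!=77
i=1: 94!=77
i=2: 77==77 found!

Found at 2, 3 comps


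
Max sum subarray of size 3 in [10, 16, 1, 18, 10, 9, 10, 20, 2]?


[0:3]: 27
[1:4]: 35
[2:5]: 29
[3:6]: 37
[4:7]: 29
[5:8]: 39
[6:9]: 32

Max: 39 at [5:8]


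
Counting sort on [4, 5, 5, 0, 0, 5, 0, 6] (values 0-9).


Input: [4, 5, 5, 0, 0, 5, 0, 6]
Counts: [3, 0, 0, 0, 1, 3, 1, 0, 0, 0]

Sorted: [0, 0, 0, 4, 5, 5, 5, 6]


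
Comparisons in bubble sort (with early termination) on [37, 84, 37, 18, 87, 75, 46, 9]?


Algorithm: bubble sort (with early termination)
Input: [37, 84, 37, 18, 87, 75, 46, 9]
Sorted: [9, 18, 37, 37, 46, 75, 84, 87]

28


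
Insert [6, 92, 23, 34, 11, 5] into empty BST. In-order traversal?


Insert 6: root
Insert 92: R from 6
Insert 23: R from 6 -> L from 92
Insert 34: R from 6 -> L from 92 -> R from 23
Insert 11: R from 6 -> L from 92 -> L from 23
Insert 5: L from 6

In-order: [5, 6, 11, 23, 34, 92]


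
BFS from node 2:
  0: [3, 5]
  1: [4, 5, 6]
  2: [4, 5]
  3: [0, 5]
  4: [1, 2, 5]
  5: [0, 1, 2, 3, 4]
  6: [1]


Visit 2, enqueue [4, 5]
Visit 4, enqueue [1]
Visit 5, enqueue [0, 3]
Visit 1, enqueue [6]
Visit 0, enqueue []
Visit 3, enqueue []
Visit 6, enqueue []

BFS order: [2, 4, 5, 1, 0, 3, 6]


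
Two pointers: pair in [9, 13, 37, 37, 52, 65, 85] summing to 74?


lo=0(9)+hi=6(85)=94
lo=0(9)+hi=5(65)=74

Yes: 9+65=74


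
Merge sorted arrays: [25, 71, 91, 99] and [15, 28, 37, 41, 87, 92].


Take 15 from B
Take 25 from A
Take 28 from B
Take 37 from B
Take 41 from B
Take 71 from A
Take 87 from B
Take 91 from A
Take 92 from B

Merged: [15, 25, 28, 37, 41, 71, 87, 91, 92, 99]


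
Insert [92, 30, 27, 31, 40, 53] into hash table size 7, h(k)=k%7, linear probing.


Insert 92: h=1 -> slot 1
Insert 30: h=2 -> slot 2
Insert 27: h=6 -> slot 6
Insert 31: h=3 -> slot 3
Insert 40: h=5 -> slot 5
Insert 53: h=4 -> slot 4

Table: [None, 92, 30, 31, 53, 40, 27]


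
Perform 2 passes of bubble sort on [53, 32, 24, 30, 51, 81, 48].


Initial: [53, 32, 24, 30, 51, 81, 48]
Pass 1: [32, 24, 30, 51, 53, 48, 81] (5 swaps)
Pass 2: [24, 30, 32, 51, 48, 53, 81] (3 swaps)

After 2 passes: [24, 30, 32, 51, 48, 53, 81]


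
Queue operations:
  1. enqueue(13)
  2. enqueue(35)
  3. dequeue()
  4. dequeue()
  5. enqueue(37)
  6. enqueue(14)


enqueue(13) -> [13]
enqueue(35) -> [13, 35]
dequeue()->13, [35]
dequeue()->35, []
enqueue(37) -> [37]
enqueue(14) -> [37, 14]

Final queue: [37, 14]


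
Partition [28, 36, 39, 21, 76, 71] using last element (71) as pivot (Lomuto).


Pivot: 71
  28 <= 71: advance i (no swap)
  36 <= 71: advance i (no swap)
  39 <= 71: advance i (no swap)
  21 <= 71: advance i (no swap)
Place pivot at 4: [28, 36, 39, 21, 71, 76]

Partitioned: [28, 36, 39, 21, 71, 76]


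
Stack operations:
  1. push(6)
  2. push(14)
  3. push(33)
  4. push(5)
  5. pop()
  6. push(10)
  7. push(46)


push(6) -> [6]
push(14) -> [6, 14]
push(33) -> [6, 14, 33]
push(5) -> [6, 14, 33, 5]
pop()->5, [6, 14, 33]
push(10) -> [6, 14, 33, 10]
push(46) -> [6, 14, 33, 10, 46]

Final stack: [6, 14, 33, 10, 46]


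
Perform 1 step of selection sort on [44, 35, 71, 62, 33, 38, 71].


Initial: [44, 35, 71, 62, 33, 38, 71]
Step 1: min=33 at 4
  Swap: [33, 35, 71, 62, 44, 38, 71]

After 1 step: [33, 35, 71, 62, 44, 38, 71]


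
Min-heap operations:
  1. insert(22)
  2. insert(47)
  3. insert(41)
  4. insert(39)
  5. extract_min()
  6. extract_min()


insert(22) -> [22]
insert(47) -> [22, 47]
insert(41) -> [22, 47, 41]
insert(39) -> [22, 39, 41, 47]
extract_min()->22, [39, 47, 41]
extract_min()->39, [41, 47]

Final heap: [41, 47]


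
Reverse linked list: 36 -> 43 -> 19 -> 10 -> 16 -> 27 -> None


Step 1: curr=36, set curr.next=prev(None) | reversed so far: 36
Step 2: curr=43, set curr.next=prev(36) | reversed so far: 43 -> 36
Step 3: curr=19, set curr.next=prev(43) | reversed so far: 19 -> 43 -> 36
Step 4: curr=10, set curr.next=prev(19) | reversed so far: 10 -> 19 -> 43 -> 36
Step 5: curr=16, set curr.next=prev(10) | reversed so far: 16 -> 10 -> 19 -> 43 -> 36
Step 6: curr=27, set curr.next=prev(16) | reversed so far: 27 -> 16 -> 10 -> 19 -> 43 -> 36

27 -> 16 -> 10 -> 19 -> 43 -> 36 -> None


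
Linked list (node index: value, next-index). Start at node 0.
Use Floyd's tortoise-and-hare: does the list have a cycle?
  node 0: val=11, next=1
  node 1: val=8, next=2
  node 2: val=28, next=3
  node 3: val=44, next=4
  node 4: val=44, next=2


Floyd's tortoise (slow, +1) and hare (fast, +2):
  init: slow=0, fast=0
  step 1: slow=1, fast=2
  step 2: slow=2, fast=4
  step 3: slow=3, fast=3
  slow == fast at node 3: cycle detected

Cycle: yes


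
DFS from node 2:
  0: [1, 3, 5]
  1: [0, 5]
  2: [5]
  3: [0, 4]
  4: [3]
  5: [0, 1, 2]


Visit 2, push [5]
Visit 5, push [1, 0]
Visit 0, push [3, 1]
Visit 1, push []
Visit 3, push [4]
Visit 4, push []

DFS order: [2, 5, 0, 1, 3, 4]


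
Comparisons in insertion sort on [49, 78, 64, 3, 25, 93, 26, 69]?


Algorithm: insertion sort
Input: [49, 78, 64, 3, 25, 93, 26, 69]
Sorted: [3, 25, 26, 49, 64, 69, 78, 93]

19


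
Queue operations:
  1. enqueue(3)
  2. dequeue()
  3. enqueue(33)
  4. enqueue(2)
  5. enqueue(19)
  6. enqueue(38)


enqueue(3) -> [3]
dequeue()->3, []
enqueue(33) -> [33]
enqueue(2) -> [33, 2]
enqueue(19) -> [33, 2, 19]
enqueue(38) -> [33, 2, 19, 38]

Final queue: [33, 2, 19, 38]


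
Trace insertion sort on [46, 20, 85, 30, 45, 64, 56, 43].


Initial: [46, 20, 85, 30, 45, 64, 56, 43]
Insert 20: [20, 46, 85, 30, 45, 64, 56, 43]
Insert 85: [20, 46, 85, 30, 45, 64, 56, 43]
Insert 30: [20, 30, 46, 85, 45, 64, 56, 43]
Insert 45: [20, 30, 45, 46, 85, 64, 56, 43]
Insert 64: [20, 30, 45, 46, 64, 85, 56, 43]
Insert 56: [20, 30, 45, 46, 56, 64, 85, 43]
Insert 43: [20, 30, 43, 45, 46, 56, 64, 85]

Sorted: [20, 30, 43, 45, 46, 56, 64, 85]


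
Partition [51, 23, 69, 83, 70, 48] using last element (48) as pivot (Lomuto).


Pivot: 48
  23 <= 48: swap -> [23, 51, 69, 83, 70, 48]
Place pivot at 1: [23, 48, 69, 83, 70, 51]

Partitioned: [23, 48, 69, 83, 70, 51]


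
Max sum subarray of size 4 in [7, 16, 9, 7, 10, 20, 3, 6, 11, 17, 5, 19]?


[0:4]: 39
[1:5]: 42
[2:6]: 46
[3:7]: 40
[4:8]: 39
[5:9]: 40
[6:10]: 37
[7:11]: 39
[8:12]: 52

Max: 52 at [8:12]


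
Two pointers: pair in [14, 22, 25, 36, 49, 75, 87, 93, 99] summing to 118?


lo=0(14)+hi=8(99)=113
lo=1(22)+hi=8(99)=121
lo=1(22)+hi=7(93)=115
lo=2(25)+hi=7(93)=118

Yes: 25+93=118


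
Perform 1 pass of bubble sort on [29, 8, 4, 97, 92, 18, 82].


Initial: [29, 8, 4, 97, 92, 18, 82]
Pass 1: [8, 4, 29, 92, 18, 82, 97] (5 swaps)

After 1 pass: [8, 4, 29, 92, 18, 82, 97]


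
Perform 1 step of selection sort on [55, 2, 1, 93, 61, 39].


Initial: [55, 2, 1, 93, 61, 39]
Step 1: min=1 at 2
  Swap: [1, 2, 55, 93, 61, 39]

After 1 step: [1, 2, 55, 93, 61, 39]


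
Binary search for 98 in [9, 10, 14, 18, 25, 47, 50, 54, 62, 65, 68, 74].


Step 1: lo=0, hi=11, mid=5, val=47
Step 2: lo=6, hi=11, mid=8, val=62
Step 3: lo=9, hi=11, mid=10, val=68
Step 4: lo=11, hi=11, mid=11, val=74

Not found


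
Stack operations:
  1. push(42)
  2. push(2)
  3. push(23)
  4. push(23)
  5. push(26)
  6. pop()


push(42) -> [42]
push(2) -> [42, 2]
push(23) -> [42, 2, 23]
push(23) -> [42, 2, 23, 23]
push(26) -> [42, 2, 23, 23, 26]
pop()->26, [42, 2, 23, 23]

Final stack: [42, 2, 23, 23]


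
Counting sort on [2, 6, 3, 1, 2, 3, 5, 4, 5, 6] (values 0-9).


Input: [2, 6, 3, 1, 2, 3, 5, 4, 5, 6]
Counts: [0, 1, 2, 2, 1, 2, 2, 0, 0, 0]

Sorted: [1, 2, 2, 3, 3, 4, 5, 5, 6, 6]


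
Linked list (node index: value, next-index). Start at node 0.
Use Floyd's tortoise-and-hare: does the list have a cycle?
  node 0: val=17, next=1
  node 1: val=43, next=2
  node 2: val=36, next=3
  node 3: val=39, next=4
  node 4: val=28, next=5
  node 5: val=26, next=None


Floyd's tortoise (slow, +1) and hare (fast, +2):
  init: slow=0, fast=0
  step 1: slow=1, fast=2
  step 2: slow=2, fast=4
  step 3: fast 4->5->None, no cycle

Cycle: no


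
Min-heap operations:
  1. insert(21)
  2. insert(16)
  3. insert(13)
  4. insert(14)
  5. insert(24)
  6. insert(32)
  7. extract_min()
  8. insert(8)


insert(21) -> [21]
insert(16) -> [16, 21]
insert(13) -> [13, 21, 16]
insert(14) -> [13, 14, 16, 21]
insert(24) -> [13, 14, 16, 21, 24]
insert(32) -> [13, 14, 16, 21, 24, 32]
extract_min()->13, [14, 21, 16, 32, 24]
insert(8) -> [8, 21, 14, 32, 24, 16]

Final heap: [8, 21, 14, 32, 24, 16]


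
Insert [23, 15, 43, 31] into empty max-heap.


Insert 23: [23]
Insert 15: [23, 15]
Insert 43: [43, 15, 23]
Insert 31: [43, 31, 23, 15]

Final heap: [43, 31, 23, 15]


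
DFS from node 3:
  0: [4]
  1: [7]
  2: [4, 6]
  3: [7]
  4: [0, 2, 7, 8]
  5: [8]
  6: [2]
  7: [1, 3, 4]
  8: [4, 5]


Visit 3, push [7]
Visit 7, push [4, 1]
Visit 1, push []
Visit 4, push [8, 2, 0]
Visit 0, push []
Visit 2, push [6]
Visit 6, push []
Visit 8, push [5]
Visit 5, push []

DFS order: [3, 7, 1, 4, 0, 2, 6, 8, 5]


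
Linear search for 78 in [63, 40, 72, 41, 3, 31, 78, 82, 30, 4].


i=0: 63!=78
i=1: 40!=78
i=2: 72!=78
i=3: 41!=78
i=4: 3!=78
i=5: 31!=78
i=6: 78==78 found!

Found at 6, 7 comps


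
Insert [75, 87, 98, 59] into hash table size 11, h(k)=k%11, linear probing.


Insert 75: h=9 -> slot 9
Insert 87: h=10 -> slot 10
Insert 98: h=10, 1 probes -> slot 0
Insert 59: h=4 -> slot 4

Table: [98, None, None, None, 59, None, None, None, None, 75, 87]
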